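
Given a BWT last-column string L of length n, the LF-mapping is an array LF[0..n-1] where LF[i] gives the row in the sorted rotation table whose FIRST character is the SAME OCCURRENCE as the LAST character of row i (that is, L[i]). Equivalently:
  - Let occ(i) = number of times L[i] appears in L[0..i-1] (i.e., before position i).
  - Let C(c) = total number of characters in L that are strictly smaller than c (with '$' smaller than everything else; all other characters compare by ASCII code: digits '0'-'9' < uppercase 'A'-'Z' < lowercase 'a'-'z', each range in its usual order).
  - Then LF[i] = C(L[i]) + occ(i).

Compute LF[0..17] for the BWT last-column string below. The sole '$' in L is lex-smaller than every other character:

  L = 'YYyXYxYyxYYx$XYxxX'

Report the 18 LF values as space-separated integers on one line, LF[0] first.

Char counts: '$':1, 'X':3, 'Y':7, 'x':5, 'y':2
C (first-col start): C('$')=0, C('X')=1, C('Y')=4, C('x')=11, C('y')=16
L[0]='Y': occ=0, LF[0]=C('Y')+0=4+0=4
L[1]='Y': occ=1, LF[1]=C('Y')+1=4+1=5
L[2]='y': occ=0, LF[2]=C('y')+0=16+0=16
L[3]='X': occ=0, LF[3]=C('X')+0=1+0=1
L[4]='Y': occ=2, LF[4]=C('Y')+2=4+2=6
L[5]='x': occ=0, LF[5]=C('x')+0=11+0=11
L[6]='Y': occ=3, LF[6]=C('Y')+3=4+3=7
L[7]='y': occ=1, LF[7]=C('y')+1=16+1=17
L[8]='x': occ=1, LF[8]=C('x')+1=11+1=12
L[9]='Y': occ=4, LF[9]=C('Y')+4=4+4=8
L[10]='Y': occ=5, LF[10]=C('Y')+5=4+5=9
L[11]='x': occ=2, LF[11]=C('x')+2=11+2=13
L[12]='$': occ=0, LF[12]=C('$')+0=0+0=0
L[13]='X': occ=1, LF[13]=C('X')+1=1+1=2
L[14]='Y': occ=6, LF[14]=C('Y')+6=4+6=10
L[15]='x': occ=3, LF[15]=C('x')+3=11+3=14
L[16]='x': occ=4, LF[16]=C('x')+4=11+4=15
L[17]='X': occ=2, LF[17]=C('X')+2=1+2=3

Answer: 4 5 16 1 6 11 7 17 12 8 9 13 0 2 10 14 15 3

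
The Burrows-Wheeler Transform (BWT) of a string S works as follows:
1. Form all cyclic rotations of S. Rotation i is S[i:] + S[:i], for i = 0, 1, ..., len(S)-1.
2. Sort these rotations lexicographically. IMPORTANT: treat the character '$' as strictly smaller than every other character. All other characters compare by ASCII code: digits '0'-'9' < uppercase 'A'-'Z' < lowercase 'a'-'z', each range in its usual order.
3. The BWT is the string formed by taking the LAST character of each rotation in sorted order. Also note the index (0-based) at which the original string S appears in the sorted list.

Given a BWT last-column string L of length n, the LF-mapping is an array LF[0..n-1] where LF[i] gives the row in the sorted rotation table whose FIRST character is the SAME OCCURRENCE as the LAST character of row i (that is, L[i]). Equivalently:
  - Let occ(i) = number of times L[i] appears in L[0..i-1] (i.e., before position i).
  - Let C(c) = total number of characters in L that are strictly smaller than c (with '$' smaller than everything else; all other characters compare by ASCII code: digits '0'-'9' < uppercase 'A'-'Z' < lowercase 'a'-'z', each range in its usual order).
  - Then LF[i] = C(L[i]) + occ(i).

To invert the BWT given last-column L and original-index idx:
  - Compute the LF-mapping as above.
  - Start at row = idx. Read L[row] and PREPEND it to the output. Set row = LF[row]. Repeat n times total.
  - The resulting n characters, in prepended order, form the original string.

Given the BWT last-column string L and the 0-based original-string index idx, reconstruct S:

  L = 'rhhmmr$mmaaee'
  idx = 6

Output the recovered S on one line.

Answer: hammerhammer$

Derivation:
LF mapping: 11 5 6 7 8 12 0 9 10 1 2 3 4
Walk LF starting at row 6, prepending L[row]:
  step 1: row=6, L[6]='$', prepend. Next row=LF[6]=0
  step 2: row=0, L[0]='r', prepend. Next row=LF[0]=11
  step 3: row=11, L[11]='e', prepend. Next row=LF[11]=3
  step 4: row=3, L[3]='m', prepend. Next row=LF[3]=7
  step 5: row=7, L[7]='m', prepend. Next row=LF[7]=9
  step 6: row=9, L[9]='a', prepend. Next row=LF[9]=1
  step 7: row=1, L[1]='h', prepend. Next row=LF[1]=5
  step 8: row=5, L[5]='r', prepend. Next row=LF[5]=12
  step 9: row=12, L[12]='e', prepend. Next row=LF[12]=4
  step 10: row=4, L[4]='m', prepend. Next row=LF[4]=8
  step 11: row=8, L[8]='m', prepend. Next row=LF[8]=10
  step 12: row=10, L[10]='a', prepend. Next row=LF[10]=2
  step 13: row=2, L[2]='h', prepend. Next row=LF[2]=6
Reversed output: hammerhammer$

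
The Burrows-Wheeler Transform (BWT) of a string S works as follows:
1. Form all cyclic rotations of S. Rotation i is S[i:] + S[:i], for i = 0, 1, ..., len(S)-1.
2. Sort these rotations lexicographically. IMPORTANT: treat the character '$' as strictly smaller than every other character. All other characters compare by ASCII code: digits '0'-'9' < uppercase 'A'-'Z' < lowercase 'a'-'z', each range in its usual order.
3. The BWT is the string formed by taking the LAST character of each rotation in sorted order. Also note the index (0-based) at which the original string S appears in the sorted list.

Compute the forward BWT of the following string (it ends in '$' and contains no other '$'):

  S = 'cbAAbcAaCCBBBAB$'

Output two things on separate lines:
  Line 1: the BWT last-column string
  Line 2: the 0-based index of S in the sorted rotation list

All 16 rotations (rotation i = S[i:]+S[:i]):
  rot[0] = cbAAbcAaCCBBBAB$
  rot[1] = bAAbcAaCCBBBAB$c
  rot[2] = AAbcAaCCBBBAB$cb
  rot[3] = AbcAaCCBBBAB$cbA
  rot[4] = bcAaCCBBBAB$cbAA
  rot[5] = cAaCCBBBAB$cbAAb
  rot[6] = AaCCBBBAB$cbAAbc
  rot[7] = aCCBBBAB$cbAAbcA
  rot[8] = CCBBBAB$cbAAbcAa
  rot[9] = CBBBAB$cbAAbcAaC
  rot[10] = BBBAB$cbAAbcAaCC
  rot[11] = BBAB$cbAAbcAaCCB
  rot[12] = BAB$cbAAbcAaCCBB
  rot[13] = AB$cbAAbcAaCCBBB
  rot[14] = B$cbAAbcAaCCBBBA
  rot[15] = $cbAAbcAaCCBBBAB
Sorted (with $ < everything):
  sorted[0] = $cbAAbcAaCCBBBAB  (last char: 'B')
  sorted[1] = AAbcAaCCBBBAB$cb  (last char: 'b')
  sorted[2] = AB$cbAAbcAaCCBBB  (last char: 'B')
  sorted[3] = AaCCBBBAB$cbAAbc  (last char: 'c')
  sorted[4] = AbcAaCCBBBAB$cbA  (last char: 'A')
  sorted[5] = B$cbAAbcAaCCBBBA  (last char: 'A')
  sorted[6] = BAB$cbAAbcAaCCBB  (last char: 'B')
  sorted[7] = BBAB$cbAAbcAaCCB  (last char: 'B')
  sorted[8] = BBBAB$cbAAbcAaCC  (last char: 'C')
  sorted[9] = CBBBAB$cbAAbcAaC  (last char: 'C')
  sorted[10] = CCBBBAB$cbAAbcAa  (last char: 'a')
  sorted[11] = aCCBBBAB$cbAAbcA  (last char: 'A')
  sorted[12] = bAAbcAaCCBBBAB$c  (last char: 'c')
  sorted[13] = bcAaCCBBBAB$cbAA  (last char: 'A')
  sorted[14] = cAaCCBBBAB$cbAAb  (last char: 'b')
  sorted[15] = cbAAbcAaCCBBBAB$  (last char: '$')
Last column: BbBcAABBCCaAcAb$
Original string S is at sorted index 15

Answer: BbBcAABBCCaAcAb$
15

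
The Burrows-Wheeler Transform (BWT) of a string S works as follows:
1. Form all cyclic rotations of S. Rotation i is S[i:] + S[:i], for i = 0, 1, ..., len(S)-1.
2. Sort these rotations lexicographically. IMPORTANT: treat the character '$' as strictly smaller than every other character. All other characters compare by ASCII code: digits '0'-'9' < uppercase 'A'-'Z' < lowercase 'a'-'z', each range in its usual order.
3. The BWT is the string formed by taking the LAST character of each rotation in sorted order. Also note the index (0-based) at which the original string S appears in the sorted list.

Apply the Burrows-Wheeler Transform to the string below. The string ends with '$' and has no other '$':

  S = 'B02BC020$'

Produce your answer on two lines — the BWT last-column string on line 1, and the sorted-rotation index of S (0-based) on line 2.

All 9 rotations (rotation i = S[i:]+S[:i]):
  rot[0] = B02BC020$
  rot[1] = 02BC020$B
  rot[2] = 2BC020$B0
  rot[3] = BC020$B02
  rot[4] = C020$B02B
  rot[5] = 020$B02BC
  rot[6] = 20$B02BC0
  rot[7] = 0$B02BC02
  rot[8] = $B02BC020
Sorted (with $ < everything):
  sorted[0] = $B02BC020  (last char: '0')
  sorted[1] = 0$B02BC02  (last char: '2')
  sorted[2] = 020$B02BC  (last char: 'C')
  sorted[3] = 02BC020$B  (last char: 'B')
  sorted[4] = 20$B02BC0  (last char: '0')
  sorted[5] = 2BC020$B0  (last char: '0')
  sorted[6] = B02BC020$  (last char: '$')
  sorted[7] = BC020$B02  (last char: '2')
  sorted[8] = C020$B02B  (last char: 'B')
Last column: 02CB00$2B
Original string S is at sorted index 6

Answer: 02CB00$2B
6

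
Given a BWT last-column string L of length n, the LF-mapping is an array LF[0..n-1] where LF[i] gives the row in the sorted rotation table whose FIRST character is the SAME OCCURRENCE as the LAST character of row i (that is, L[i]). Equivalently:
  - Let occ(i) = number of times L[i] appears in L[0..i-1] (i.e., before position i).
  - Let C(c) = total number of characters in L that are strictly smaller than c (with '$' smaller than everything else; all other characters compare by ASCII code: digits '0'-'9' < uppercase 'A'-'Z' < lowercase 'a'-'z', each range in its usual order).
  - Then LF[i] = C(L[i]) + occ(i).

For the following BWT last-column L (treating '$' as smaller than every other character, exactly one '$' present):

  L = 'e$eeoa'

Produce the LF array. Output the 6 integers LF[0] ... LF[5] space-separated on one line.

Answer: 2 0 3 4 5 1

Derivation:
Char counts: '$':1, 'a':1, 'e':3, 'o':1
C (first-col start): C('$')=0, C('a')=1, C('e')=2, C('o')=5
L[0]='e': occ=0, LF[0]=C('e')+0=2+0=2
L[1]='$': occ=0, LF[1]=C('$')+0=0+0=0
L[2]='e': occ=1, LF[2]=C('e')+1=2+1=3
L[3]='e': occ=2, LF[3]=C('e')+2=2+2=4
L[4]='o': occ=0, LF[4]=C('o')+0=5+0=5
L[5]='a': occ=0, LF[5]=C('a')+0=1+0=1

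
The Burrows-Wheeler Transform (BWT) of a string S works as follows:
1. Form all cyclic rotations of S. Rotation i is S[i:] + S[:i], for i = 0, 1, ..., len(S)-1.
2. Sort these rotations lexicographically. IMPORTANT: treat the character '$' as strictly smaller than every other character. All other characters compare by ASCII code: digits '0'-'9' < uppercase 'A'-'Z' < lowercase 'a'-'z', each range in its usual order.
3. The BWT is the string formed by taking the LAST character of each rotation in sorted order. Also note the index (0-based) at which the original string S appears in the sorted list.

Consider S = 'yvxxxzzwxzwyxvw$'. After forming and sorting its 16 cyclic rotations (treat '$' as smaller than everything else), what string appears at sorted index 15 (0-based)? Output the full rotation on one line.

Answer: zzwxzwyxvw$yvxxx

Derivation:
All 16 rotations (rotation i = S[i:]+S[:i]):
  rot[0] = yvxxxzzwxzwyxvw$
  rot[1] = vxxxzzwxzwyxvw$y
  rot[2] = xxxzzwxzwyxvw$yv
  rot[3] = xxzzwxzwyxvw$yvx
  rot[4] = xzzwxzwyxvw$yvxx
  rot[5] = zzwxzwyxvw$yvxxx
  rot[6] = zwxzwyxvw$yvxxxz
  rot[7] = wxzwyxvw$yvxxxzz
  rot[8] = xzwyxvw$yvxxxzzw
  rot[9] = zwyxvw$yvxxxzzwx
  rot[10] = wyxvw$yvxxxzzwxz
  rot[11] = yxvw$yvxxxzzwxzw
  rot[12] = xvw$yvxxxzzwxzwy
  rot[13] = vw$yvxxxzzwxzwyx
  rot[14] = w$yvxxxzzwxzwyxv
  rot[15] = $yvxxxzzwxzwyxvw
Sorted (with $ < everything):
  sorted[0] = $yvxxxzzwxzwyxvw
  sorted[1] = vw$yvxxxzzwxzwyx
  sorted[2] = vxxxzzwxzwyxvw$y
  sorted[3] = w$yvxxxzzwxzwyxv
  sorted[4] = wxzwyxvw$yvxxxzz
  sorted[5] = wyxvw$yvxxxzzwxz
  sorted[6] = xvw$yvxxxzzwxzwy
  sorted[7] = xxxzzwxzwyxvw$yv
  sorted[8] = xxzzwxzwyxvw$yvx
  sorted[9] = xzwyxvw$yvxxxzzw
  sorted[10] = xzzwxzwyxvw$yvxx
  sorted[11] = yvxxxzzwxzwyxvw$
  sorted[12] = yxvw$yvxxxzzwxzw
  sorted[13] = zwxzwyxvw$yvxxxz
  sorted[14] = zwyxvw$yvxxxzzwx
  sorted[15] = zzwxzwyxvw$yvxxx
sorted[15] = zzwxzwyxvw$yvxxx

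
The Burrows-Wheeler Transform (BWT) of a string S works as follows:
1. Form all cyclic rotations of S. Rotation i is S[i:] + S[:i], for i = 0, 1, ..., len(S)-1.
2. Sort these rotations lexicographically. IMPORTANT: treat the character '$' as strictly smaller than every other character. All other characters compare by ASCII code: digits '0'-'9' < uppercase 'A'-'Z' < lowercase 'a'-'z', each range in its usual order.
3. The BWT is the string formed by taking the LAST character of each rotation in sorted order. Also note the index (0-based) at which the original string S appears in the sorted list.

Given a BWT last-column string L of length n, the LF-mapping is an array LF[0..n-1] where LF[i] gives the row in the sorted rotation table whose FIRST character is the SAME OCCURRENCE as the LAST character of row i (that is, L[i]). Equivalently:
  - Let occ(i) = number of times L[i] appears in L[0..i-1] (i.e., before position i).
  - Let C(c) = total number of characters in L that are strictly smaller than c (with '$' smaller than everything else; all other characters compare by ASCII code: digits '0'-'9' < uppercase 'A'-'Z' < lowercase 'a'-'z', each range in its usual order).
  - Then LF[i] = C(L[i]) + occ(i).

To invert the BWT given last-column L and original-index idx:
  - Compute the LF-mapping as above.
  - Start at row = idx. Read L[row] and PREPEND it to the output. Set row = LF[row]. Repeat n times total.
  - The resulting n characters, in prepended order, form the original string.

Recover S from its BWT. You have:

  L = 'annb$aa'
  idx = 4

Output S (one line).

Answer: banana$

Derivation:
LF mapping: 1 5 6 4 0 2 3
Walk LF starting at row 4, prepending L[row]:
  step 1: row=4, L[4]='$', prepend. Next row=LF[4]=0
  step 2: row=0, L[0]='a', prepend. Next row=LF[0]=1
  step 3: row=1, L[1]='n', prepend. Next row=LF[1]=5
  step 4: row=5, L[5]='a', prepend. Next row=LF[5]=2
  step 5: row=2, L[2]='n', prepend. Next row=LF[2]=6
  step 6: row=6, L[6]='a', prepend. Next row=LF[6]=3
  step 7: row=3, L[3]='b', prepend. Next row=LF[3]=4
Reversed output: banana$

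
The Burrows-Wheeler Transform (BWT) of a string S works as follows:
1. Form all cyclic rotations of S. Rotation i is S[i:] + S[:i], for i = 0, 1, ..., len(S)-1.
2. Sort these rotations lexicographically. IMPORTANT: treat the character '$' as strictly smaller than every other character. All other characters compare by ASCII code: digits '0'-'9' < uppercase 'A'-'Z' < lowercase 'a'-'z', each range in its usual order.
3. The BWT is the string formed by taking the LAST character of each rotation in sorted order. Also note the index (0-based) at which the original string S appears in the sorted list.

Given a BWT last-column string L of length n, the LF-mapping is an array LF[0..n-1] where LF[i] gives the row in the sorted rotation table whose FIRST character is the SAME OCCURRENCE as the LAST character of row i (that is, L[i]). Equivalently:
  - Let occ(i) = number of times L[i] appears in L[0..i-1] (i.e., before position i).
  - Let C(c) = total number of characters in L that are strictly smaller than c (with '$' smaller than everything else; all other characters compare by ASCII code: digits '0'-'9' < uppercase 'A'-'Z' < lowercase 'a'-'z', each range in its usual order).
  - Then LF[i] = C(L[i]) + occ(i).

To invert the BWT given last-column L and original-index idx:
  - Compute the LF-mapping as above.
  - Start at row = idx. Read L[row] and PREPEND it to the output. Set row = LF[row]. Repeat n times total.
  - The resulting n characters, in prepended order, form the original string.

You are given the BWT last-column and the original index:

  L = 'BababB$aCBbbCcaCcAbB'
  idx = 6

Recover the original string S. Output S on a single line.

LF mapping: 2 9 13 10 14 3 0 11 6 4 15 16 7 18 12 8 19 1 17 5
Walk LF starting at row 6, prepending L[row]:
  step 1: row=6, L[6]='$', prepend. Next row=LF[6]=0
  step 2: row=0, L[0]='B', prepend. Next row=LF[0]=2
  step 3: row=2, L[2]='b', prepend. Next row=LF[2]=13
  step 4: row=13, L[13]='c', prepend. Next row=LF[13]=18
  step 5: row=18, L[18]='b', prepend. Next row=LF[18]=17
  step 6: row=17, L[17]='A', prepend. Next row=LF[17]=1
  step 7: row=1, L[1]='a', prepend. Next row=LF[1]=9
  step 8: row=9, L[9]='B', prepend. Next row=LF[9]=4
  step 9: row=4, L[4]='b', prepend. Next row=LF[4]=14
  step 10: row=14, L[14]='a', prepend. Next row=LF[14]=12
  step 11: row=12, L[12]='C', prepend. Next row=LF[12]=7
  step 12: row=7, L[7]='a', prepend. Next row=LF[7]=11
  step 13: row=11, L[11]='b', prepend. Next row=LF[11]=16
  step 14: row=16, L[16]='c', prepend. Next row=LF[16]=19
  step 15: row=19, L[19]='B', prepend. Next row=LF[19]=5
  step 16: row=5, L[5]='B', prepend. Next row=LF[5]=3
  step 17: row=3, L[3]='a', prepend. Next row=LF[3]=10
  step 18: row=10, L[10]='b', prepend. Next row=LF[10]=15
  step 19: row=15, L[15]='C', prepend. Next row=LF[15]=8
  step 20: row=8, L[8]='C', prepend. Next row=LF[8]=6
Reversed output: CCbaBBcbaCabBaAbcbB$

Answer: CCbaBBcbaCabBaAbcbB$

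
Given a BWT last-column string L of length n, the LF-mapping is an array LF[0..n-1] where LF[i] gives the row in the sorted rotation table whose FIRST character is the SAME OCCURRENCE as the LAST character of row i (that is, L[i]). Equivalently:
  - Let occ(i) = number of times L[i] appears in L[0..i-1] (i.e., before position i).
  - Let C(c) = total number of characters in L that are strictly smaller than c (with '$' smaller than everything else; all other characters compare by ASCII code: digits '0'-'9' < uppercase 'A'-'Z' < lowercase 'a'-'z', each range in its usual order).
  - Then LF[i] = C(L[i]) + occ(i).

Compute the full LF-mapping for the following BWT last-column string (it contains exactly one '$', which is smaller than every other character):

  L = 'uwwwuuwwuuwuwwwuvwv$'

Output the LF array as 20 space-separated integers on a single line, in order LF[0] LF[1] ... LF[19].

Answer: 1 10 11 12 2 3 13 14 4 5 15 6 16 17 18 7 8 19 9 0

Derivation:
Char counts: '$':1, 'u':7, 'v':2, 'w':10
C (first-col start): C('$')=0, C('u')=1, C('v')=8, C('w')=10
L[0]='u': occ=0, LF[0]=C('u')+0=1+0=1
L[1]='w': occ=0, LF[1]=C('w')+0=10+0=10
L[2]='w': occ=1, LF[2]=C('w')+1=10+1=11
L[3]='w': occ=2, LF[3]=C('w')+2=10+2=12
L[4]='u': occ=1, LF[4]=C('u')+1=1+1=2
L[5]='u': occ=2, LF[5]=C('u')+2=1+2=3
L[6]='w': occ=3, LF[6]=C('w')+3=10+3=13
L[7]='w': occ=4, LF[7]=C('w')+4=10+4=14
L[8]='u': occ=3, LF[8]=C('u')+3=1+3=4
L[9]='u': occ=4, LF[9]=C('u')+4=1+4=5
L[10]='w': occ=5, LF[10]=C('w')+5=10+5=15
L[11]='u': occ=5, LF[11]=C('u')+5=1+5=6
L[12]='w': occ=6, LF[12]=C('w')+6=10+6=16
L[13]='w': occ=7, LF[13]=C('w')+7=10+7=17
L[14]='w': occ=8, LF[14]=C('w')+8=10+8=18
L[15]='u': occ=6, LF[15]=C('u')+6=1+6=7
L[16]='v': occ=0, LF[16]=C('v')+0=8+0=8
L[17]='w': occ=9, LF[17]=C('w')+9=10+9=19
L[18]='v': occ=1, LF[18]=C('v')+1=8+1=9
L[19]='$': occ=0, LF[19]=C('$')+0=0+0=0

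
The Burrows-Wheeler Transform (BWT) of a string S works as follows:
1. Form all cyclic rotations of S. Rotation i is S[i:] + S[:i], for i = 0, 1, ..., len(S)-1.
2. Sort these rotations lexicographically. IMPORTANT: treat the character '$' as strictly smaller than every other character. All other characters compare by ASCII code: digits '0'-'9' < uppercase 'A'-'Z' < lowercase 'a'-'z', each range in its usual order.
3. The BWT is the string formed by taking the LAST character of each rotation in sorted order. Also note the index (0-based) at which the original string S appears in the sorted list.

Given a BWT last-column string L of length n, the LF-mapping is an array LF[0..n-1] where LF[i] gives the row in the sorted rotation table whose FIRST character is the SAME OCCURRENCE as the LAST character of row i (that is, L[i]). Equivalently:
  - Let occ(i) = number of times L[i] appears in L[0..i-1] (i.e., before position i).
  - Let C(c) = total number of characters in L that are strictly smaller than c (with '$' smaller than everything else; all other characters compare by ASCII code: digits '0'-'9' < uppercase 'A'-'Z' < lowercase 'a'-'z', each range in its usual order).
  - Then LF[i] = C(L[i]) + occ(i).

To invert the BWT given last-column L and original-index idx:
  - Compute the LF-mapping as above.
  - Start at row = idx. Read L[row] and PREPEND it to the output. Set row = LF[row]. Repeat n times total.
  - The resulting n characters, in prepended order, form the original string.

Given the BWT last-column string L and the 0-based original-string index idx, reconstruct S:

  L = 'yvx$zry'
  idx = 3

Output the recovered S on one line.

LF mapping: 4 2 3 0 6 1 5
Walk LF starting at row 3, prepending L[row]:
  step 1: row=3, L[3]='$', prepend. Next row=LF[3]=0
  step 2: row=0, L[0]='y', prepend. Next row=LF[0]=4
  step 3: row=4, L[4]='z', prepend. Next row=LF[4]=6
  step 4: row=6, L[6]='y', prepend. Next row=LF[6]=5
  step 5: row=5, L[5]='r', prepend. Next row=LF[5]=1
  step 6: row=1, L[1]='v', prepend. Next row=LF[1]=2
  step 7: row=2, L[2]='x', prepend. Next row=LF[2]=3
Reversed output: xvryzy$

Answer: xvryzy$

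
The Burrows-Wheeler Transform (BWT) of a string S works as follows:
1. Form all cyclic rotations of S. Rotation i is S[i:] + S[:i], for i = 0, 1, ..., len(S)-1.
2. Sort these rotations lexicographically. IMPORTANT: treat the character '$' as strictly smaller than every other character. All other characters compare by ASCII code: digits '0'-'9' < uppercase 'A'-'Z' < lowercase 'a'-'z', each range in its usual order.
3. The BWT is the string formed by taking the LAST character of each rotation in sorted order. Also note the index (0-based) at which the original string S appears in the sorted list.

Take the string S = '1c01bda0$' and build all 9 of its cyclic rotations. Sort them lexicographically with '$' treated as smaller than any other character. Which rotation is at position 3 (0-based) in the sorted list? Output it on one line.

All 9 rotations (rotation i = S[i:]+S[:i]):
  rot[0] = 1c01bda0$
  rot[1] = c01bda0$1
  rot[2] = 01bda0$1c
  rot[3] = 1bda0$1c0
  rot[4] = bda0$1c01
  rot[5] = da0$1c01b
  rot[6] = a0$1c01bd
  rot[7] = 0$1c01bda
  rot[8] = $1c01bda0
Sorted (with $ < everything):
  sorted[0] = $1c01bda0
  sorted[1] = 0$1c01bda
  sorted[2] = 01bda0$1c
  sorted[3] = 1bda0$1c0
  sorted[4] = 1c01bda0$
  sorted[5] = a0$1c01bd
  sorted[6] = bda0$1c01
  sorted[7] = c01bda0$1
  sorted[8] = da0$1c01b
sorted[3] = 1bda0$1c0

Answer: 1bda0$1c0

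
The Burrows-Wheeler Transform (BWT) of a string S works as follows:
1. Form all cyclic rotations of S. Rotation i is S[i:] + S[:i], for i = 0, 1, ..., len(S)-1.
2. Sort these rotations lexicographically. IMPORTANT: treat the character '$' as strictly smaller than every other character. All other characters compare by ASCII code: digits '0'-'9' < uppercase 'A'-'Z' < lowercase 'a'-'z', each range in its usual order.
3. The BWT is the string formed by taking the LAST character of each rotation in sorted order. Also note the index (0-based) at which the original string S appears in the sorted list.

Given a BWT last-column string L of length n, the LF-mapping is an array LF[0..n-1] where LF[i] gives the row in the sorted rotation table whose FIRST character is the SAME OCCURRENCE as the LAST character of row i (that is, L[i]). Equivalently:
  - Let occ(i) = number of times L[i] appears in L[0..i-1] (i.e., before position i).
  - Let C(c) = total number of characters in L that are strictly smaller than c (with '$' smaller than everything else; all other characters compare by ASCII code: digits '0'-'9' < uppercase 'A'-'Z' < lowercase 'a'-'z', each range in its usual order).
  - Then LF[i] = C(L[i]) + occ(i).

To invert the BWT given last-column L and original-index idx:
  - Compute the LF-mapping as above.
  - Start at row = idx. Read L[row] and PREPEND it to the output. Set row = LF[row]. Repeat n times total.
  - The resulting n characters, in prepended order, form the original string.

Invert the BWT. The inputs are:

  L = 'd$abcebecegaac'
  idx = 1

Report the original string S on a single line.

LF mapping: 9 0 1 4 6 10 5 11 7 12 13 2 3 8
Walk LF starting at row 1, prepending L[row]:
  step 1: row=1, L[1]='$', prepend. Next row=LF[1]=0
  step 2: row=0, L[0]='d', prepend. Next row=LF[0]=9
  step 3: row=9, L[9]='e', prepend. Next row=LF[9]=12
  step 4: row=12, L[12]='a', prepend. Next row=LF[12]=3
  step 5: row=3, L[3]='b', prepend. Next row=LF[3]=4
  step 6: row=4, L[4]='c', prepend. Next row=LF[4]=6
  step 7: row=6, L[6]='b', prepend. Next row=LF[6]=5
  step 8: row=5, L[5]='e', prepend. Next row=LF[5]=10
  step 9: row=10, L[10]='g', prepend. Next row=LF[10]=13
  step 10: row=13, L[13]='c', prepend. Next row=LF[13]=8
  step 11: row=8, L[8]='c', prepend. Next row=LF[8]=7
  step 12: row=7, L[7]='e', prepend. Next row=LF[7]=11
  step 13: row=11, L[11]='a', prepend. Next row=LF[11]=2
  step 14: row=2, L[2]='a', prepend. Next row=LF[2]=1
Reversed output: aaeccgebcbaed$

Answer: aaeccgebcbaed$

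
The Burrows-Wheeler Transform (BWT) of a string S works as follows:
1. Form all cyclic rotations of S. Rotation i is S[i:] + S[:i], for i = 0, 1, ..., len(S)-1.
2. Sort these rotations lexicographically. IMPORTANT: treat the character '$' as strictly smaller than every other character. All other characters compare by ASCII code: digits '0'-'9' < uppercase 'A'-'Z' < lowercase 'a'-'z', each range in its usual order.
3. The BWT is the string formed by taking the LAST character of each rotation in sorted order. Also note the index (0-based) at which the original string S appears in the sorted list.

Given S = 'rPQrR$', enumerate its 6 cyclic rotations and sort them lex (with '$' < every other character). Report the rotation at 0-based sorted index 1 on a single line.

All 6 rotations (rotation i = S[i:]+S[:i]):
  rot[0] = rPQrR$
  rot[1] = PQrR$r
  rot[2] = QrR$rP
  rot[3] = rR$rPQ
  rot[4] = R$rPQr
  rot[5] = $rPQrR
Sorted (with $ < everything):
  sorted[0] = $rPQrR
  sorted[1] = PQrR$r
  sorted[2] = QrR$rP
  sorted[3] = R$rPQr
  sorted[4] = rPQrR$
  sorted[5] = rR$rPQ
sorted[1] = PQrR$r

Answer: PQrR$r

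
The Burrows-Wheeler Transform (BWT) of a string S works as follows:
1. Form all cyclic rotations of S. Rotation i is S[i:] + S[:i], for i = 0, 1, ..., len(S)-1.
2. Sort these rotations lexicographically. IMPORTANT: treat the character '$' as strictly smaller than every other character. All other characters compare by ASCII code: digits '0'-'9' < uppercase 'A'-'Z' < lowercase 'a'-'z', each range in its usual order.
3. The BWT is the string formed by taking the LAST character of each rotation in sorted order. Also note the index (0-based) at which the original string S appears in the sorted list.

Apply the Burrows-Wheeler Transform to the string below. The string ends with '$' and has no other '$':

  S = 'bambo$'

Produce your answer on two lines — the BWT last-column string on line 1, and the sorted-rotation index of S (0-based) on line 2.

Answer: ob$mab
2

Derivation:
All 6 rotations (rotation i = S[i:]+S[:i]):
  rot[0] = bambo$
  rot[1] = ambo$b
  rot[2] = mbo$ba
  rot[3] = bo$bam
  rot[4] = o$bamb
  rot[5] = $bambo
Sorted (with $ < everything):
  sorted[0] = $bambo  (last char: 'o')
  sorted[1] = ambo$b  (last char: 'b')
  sorted[2] = bambo$  (last char: '$')
  sorted[3] = bo$bam  (last char: 'm')
  sorted[4] = mbo$ba  (last char: 'a')
  sorted[5] = o$bamb  (last char: 'b')
Last column: ob$mab
Original string S is at sorted index 2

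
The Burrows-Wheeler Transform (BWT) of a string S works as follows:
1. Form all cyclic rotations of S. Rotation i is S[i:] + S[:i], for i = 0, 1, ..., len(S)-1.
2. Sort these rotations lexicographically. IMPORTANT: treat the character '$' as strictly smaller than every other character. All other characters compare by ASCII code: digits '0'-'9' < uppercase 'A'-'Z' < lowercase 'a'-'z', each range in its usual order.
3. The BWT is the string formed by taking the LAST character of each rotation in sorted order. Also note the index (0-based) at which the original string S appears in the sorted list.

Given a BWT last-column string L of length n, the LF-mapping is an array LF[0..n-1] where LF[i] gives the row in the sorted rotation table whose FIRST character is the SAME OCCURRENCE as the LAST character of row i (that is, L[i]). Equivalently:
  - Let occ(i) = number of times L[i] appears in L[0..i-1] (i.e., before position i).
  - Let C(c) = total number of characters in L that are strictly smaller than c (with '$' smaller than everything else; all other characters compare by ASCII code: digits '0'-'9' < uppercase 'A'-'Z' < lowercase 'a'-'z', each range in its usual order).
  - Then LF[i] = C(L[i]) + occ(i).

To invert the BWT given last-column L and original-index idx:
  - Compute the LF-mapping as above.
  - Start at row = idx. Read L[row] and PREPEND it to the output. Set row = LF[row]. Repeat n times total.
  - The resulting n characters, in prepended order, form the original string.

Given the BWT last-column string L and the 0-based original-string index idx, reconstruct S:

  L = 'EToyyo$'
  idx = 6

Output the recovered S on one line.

Answer: yoyoTE$

Derivation:
LF mapping: 1 2 3 5 6 4 0
Walk LF starting at row 6, prepending L[row]:
  step 1: row=6, L[6]='$', prepend. Next row=LF[6]=0
  step 2: row=0, L[0]='E', prepend. Next row=LF[0]=1
  step 3: row=1, L[1]='T', prepend. Next row=LF[1]=2
  step 4: row=2, L[2]='o', prepend. Next row=LF[2]=3
  step 5: row=3, L[3]='y', prepend. Next row=LF[3]=5
  step 6: row=5, L[5]='o', prepend. Next row=LF[5]=4
  step 7: row=4, L[4]='y', prepend. Next row=LF[4]=6
Reversed output: yoyoTE$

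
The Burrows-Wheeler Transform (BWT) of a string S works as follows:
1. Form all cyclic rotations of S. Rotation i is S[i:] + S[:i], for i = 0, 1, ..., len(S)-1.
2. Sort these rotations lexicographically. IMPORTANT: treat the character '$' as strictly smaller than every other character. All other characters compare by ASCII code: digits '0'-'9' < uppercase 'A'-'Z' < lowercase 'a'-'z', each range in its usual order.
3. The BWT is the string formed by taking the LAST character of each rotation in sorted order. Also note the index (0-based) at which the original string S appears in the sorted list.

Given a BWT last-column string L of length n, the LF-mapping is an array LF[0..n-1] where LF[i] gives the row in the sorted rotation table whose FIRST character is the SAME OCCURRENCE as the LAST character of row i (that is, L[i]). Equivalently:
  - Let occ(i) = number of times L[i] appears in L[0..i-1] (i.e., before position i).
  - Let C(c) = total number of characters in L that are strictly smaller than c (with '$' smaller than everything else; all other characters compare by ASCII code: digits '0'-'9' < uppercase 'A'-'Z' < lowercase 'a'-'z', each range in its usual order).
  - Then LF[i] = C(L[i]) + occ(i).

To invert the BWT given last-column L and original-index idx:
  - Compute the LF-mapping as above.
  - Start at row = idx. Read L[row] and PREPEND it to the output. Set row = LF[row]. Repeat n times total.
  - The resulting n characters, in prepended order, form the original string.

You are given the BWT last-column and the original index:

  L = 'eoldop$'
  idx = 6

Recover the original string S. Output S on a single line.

Answer: poodle$

Derivation:
LF mapping: 2 4 3 1 5 6 0
Walk LF starting at row 6, prepending L[row]:
  step 1: row=6, L[6]='$', prepend. Next row=LF[6]=0
  step 2: row=0, L[0]='e', prepend. Next row=LF[0]=2
  step 3: row=2, L[2]='l', prepend. Next row=LF[2]=3
  step 4: row=3, L[3]='d', prepend. Next row=LF[3]=1
  step 5: row=1, L[1]='o', prepend. Next row=LF[1]=4
  step 6: row=4, L[4]='o', prepend. Next row=LF[4]=5
  step 7: row=5, L[5]='p', prepend. Next row=LF[5]=6
Reversed output: poodle$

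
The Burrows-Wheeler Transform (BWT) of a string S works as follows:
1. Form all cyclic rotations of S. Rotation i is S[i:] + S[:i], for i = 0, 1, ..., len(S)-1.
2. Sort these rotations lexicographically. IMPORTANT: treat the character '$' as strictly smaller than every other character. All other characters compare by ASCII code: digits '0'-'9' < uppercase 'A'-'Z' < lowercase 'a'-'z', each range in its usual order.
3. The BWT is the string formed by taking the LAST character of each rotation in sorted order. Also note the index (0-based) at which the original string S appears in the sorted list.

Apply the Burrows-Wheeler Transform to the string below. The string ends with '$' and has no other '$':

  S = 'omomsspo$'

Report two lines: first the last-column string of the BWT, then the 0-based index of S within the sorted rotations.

Answer: ooop$mssm
4

Derivation:
All 9 rotations (rotation i = S[i:]+S[:i]):
  rot[0] = omomsspo$
  rot[1] = momsspo$o
  rot[2] = omsspo$om
  rot[3] = msspo$omo
  rot[4] = sspo$omom
  rot[5] = spo$omoms
  rot[6] = po$omomss
  rot[7] = o$omomssp
  rot[8] = $omomsspo
Sorted (with $ < everything):
  sorted[0] = $omomsspo  (last char: 'o')
  sorted[1] = momsspo$o  (last char: 'o')
  sorted[2] = msspo$omo  (last char: 'o')
  sorted[3] = o$omomssp  (last char: 'p')
  sorted[4] = omomsspo$  (last char: '$')
  sorted[5] = omsspo$om  (last char: 'm')
  sorted[6] = po$omomss  (last char: 's')
  sorted[7] = spo$omoms  (last char: 's')
  sorted[8] = sspo$omom  (last char: 'm')
Last column: ooop$mssm
Original string S is at sorted index 4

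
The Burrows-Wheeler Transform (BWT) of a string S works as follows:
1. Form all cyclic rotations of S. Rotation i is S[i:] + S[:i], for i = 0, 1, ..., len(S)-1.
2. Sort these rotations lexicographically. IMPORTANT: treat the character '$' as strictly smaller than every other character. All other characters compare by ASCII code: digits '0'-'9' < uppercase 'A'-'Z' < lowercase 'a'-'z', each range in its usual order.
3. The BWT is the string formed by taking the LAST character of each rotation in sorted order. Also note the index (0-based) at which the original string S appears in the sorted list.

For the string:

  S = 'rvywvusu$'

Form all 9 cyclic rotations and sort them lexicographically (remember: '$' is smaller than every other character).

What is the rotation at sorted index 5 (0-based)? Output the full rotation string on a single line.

Answer: vusu$rvyw

Derivation:
All 9 rotations (rotation i = S[i:]+S[:i]):
  rot[0] = rvywvusu$
  rot[1] = vywvusu$r
  rot[2] = ywvusu$rv
  rot[3] = wvusu$rvy
  rot[4] = vusu$rvyw
  rot[5] = usu$rvywv
  rot[6] = su$rvywvu
  rot[7] = u$rvywvus
  rot[8] = $rvywvusu
Sorted (with $ < everything):
  sorted[0] = $rvywvusu
  sorted[1] = rvywvusu$
  sorted[2] = su$rvywvu
  sorted[3] = u$rvywvus
  sorted[4] = usu$rvywv
  sorted[5] = vusu$rvyw
  sorted[6] = vywvusu$r
  sorted[7] = wvusu$rvy
  sorted[8] = ywvusu$rv
sorted[5] = vusu$rvyw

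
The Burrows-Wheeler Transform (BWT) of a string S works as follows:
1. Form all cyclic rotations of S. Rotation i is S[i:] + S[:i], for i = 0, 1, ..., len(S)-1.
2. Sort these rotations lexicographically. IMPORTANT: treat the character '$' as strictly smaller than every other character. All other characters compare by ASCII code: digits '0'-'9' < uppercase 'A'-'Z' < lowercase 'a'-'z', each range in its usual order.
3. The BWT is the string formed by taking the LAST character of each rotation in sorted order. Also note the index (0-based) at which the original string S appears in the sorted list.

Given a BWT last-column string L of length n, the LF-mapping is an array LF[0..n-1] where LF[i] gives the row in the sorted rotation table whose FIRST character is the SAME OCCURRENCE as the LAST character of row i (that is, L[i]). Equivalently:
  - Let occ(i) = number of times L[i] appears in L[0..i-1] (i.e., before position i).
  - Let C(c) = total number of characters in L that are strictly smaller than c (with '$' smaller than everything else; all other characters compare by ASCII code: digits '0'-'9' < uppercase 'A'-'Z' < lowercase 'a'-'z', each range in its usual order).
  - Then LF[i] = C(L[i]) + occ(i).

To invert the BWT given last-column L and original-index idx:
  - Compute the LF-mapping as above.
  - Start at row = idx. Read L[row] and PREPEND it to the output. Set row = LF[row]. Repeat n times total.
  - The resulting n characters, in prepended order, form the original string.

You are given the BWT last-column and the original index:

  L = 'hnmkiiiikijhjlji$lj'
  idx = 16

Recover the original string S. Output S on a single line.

Answer: lmhjkilkiiiiijjjnh$

Derivation:
LF mapping: 1 18 17 13 3 4 5 6 14 7 9 2 10 15 11 8 0 16 12
Walk LF starting at row 16, prepending L[row]:
  step 1: row=16, L[16]='$', prepend. Next row=LF[16]=0
  step 2: row=0, L[0]='h', prepend. Next row=LF[0]=1
  step 3: row=1, L[1]='n', prepend. Next row=LF[1]=18
  step 4: row=18, L[18]='j', prepend. Next row=LF[18]=12
  step 5: row=12, L[12]='j', prepend. Next row=LF[12]=10
  step 6: row=10, L[10]='j', prepend. Next row=LF[10]=9
  step 7: row=9, L[9]='i', prepend. Next row=LF[9]=7
  step 8: row=7, L[7]='i', prepend. Next row=LF[7]=6
  step 9: row=6, L[6]='i', prepend. Next row=LF[6]=5
  step 10: row=5, L[5]='i', prepend. Next row=LF[5]=4
  step 11: row=4, L[4]='i', prepend. Next row=LF[4]=3
  step 12: row=3, L[3]='k', prepend. Next row=LF[3]=13
  step 13: row=13, L[13]='l', prepend. Next row=LF[13]=15
  step 14: row=15, L[15]='i', prepend. Next row=LF[15]=8
  step 15: row=8, L[8]='k', prepend. Next row=LF[8]=14
  step 16: row=14, L[14]='j', prepend. Next row=LF[14]=11
  step 17: row=11, L[11]='h', prepend. Next row=LF[11]=2
  step 18: row=2, L[2]='m', prepend. Next row=LF[2]=17
  step 19: row=17, L[17]='l', prepend. Next row=LF[17]=16
Reversed output: lmhjkilkiiiiijjjnh$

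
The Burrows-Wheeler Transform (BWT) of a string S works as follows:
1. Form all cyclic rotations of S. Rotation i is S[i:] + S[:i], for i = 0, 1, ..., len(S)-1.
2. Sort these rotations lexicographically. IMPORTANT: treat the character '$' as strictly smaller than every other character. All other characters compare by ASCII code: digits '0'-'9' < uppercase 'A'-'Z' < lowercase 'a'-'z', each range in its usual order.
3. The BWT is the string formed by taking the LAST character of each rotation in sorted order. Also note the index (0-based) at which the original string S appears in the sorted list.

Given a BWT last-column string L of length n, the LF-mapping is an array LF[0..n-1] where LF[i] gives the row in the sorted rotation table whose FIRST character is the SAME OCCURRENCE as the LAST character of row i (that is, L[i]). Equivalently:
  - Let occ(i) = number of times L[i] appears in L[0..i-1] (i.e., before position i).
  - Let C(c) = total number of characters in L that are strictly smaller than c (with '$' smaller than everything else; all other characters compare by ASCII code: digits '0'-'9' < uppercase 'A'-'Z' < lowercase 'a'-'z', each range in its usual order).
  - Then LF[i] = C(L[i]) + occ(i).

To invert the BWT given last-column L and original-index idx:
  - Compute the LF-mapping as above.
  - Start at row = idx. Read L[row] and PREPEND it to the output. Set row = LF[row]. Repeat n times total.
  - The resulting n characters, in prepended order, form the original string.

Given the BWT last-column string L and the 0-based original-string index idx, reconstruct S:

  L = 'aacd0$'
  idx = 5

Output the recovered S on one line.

LF mapping: 2 3 4 5 1 0
Walk LF starting at row 5, prepending L[row]:
  step 1: row=5, L[5]='$', prepend. Next row=LF[5]=0
  step 2: row=0, L[0]='a', prepend. Next row=LF[0]=2
  step 3: row=2, L[2]='c', prepend. Next row=LF[2]=4
  step 4: row=4, L[4]='0', prepend. Next row=LF[4]=1
  step 5: row=1, L[1]='a', prepend. Next row=LF[1]=3
  step 6: row=3, L[3]='d', prepend. Next row=LF[3]=5
Reversed output: da0ca$

Answer: da0ca$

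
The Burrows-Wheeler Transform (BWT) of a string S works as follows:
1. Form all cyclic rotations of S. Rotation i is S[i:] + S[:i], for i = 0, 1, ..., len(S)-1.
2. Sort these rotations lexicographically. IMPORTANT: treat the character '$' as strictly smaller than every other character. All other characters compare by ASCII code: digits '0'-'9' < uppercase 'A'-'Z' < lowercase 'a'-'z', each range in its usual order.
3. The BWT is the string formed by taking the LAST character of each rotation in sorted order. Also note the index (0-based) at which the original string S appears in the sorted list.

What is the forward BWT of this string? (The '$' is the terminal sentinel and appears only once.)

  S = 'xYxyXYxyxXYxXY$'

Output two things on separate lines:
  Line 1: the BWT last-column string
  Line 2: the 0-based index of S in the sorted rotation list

All 15 rotations (rotation i = S[i:]+S[:i]):
  rot[0] = xYxyXYxyxXYxXY$
  rot[1] = YxyXYxyxXYxXY$x
  rot[2] = xyXYxyxXYxXY$xY
  rot[3] = yXYxyxXYxXY$xYx
  rot[4] = XYxyxXYxXY$xYxy
  rot[5] = YxyxXYxXY$xYxyX
  rot[6] = xyxXYxXY$xYxyXY
  rot[7] = yxXYxXY$xYxyXYx
  rot[8] = xXYxXY$xYxyXYxy
  rot[9] = XYxXY$xYxyXYxyx
  rot[10] = YxXY$xYxyXYxyxX
  rot[11] = xXY$xYxyXYxyxXY
  rot[12] = XY$xYxyXYxyxXYx
  rot[13] = Y$xYxyXYxyxXYxX
  rot[14] = $xYxyXYxyxXYxXY
Sorted (with $ < everything):
  sorted[0] = $xYxyXYxyxXYxXY  (last char: 'Y')
  sorted[1] = XY$xYxyXYxyxXYx  (last char: 'x')
  sorted[2] = XYxXY$xYxyXYxyx  (last char: 'x')
  sorted[3] = XYxyxXYxXY$xYxy  (last char: 'y')
  sorted[4] = Y$xYxyXYxyxXYxX  (last char: 'X')
  sorted[5] = YxXY$xYxyXYxyxX  (last char: 'X')
  sorted[6] = YxyXYxyxXYxXY$x  (last char: 'x')
  sorted[7] = YxyxXYxXY$xYxyX  (last char: 'X')
  sorted[8] = xXY$xYxyXYxyxXY  (last char: 'Y')
  sorted[9] = xXYxXY$xYxyXYxy  (last char: 'y')
  sorted[10] = xYxyXYxyxXYxXY$  (last char: '$')
  sorted[11] = xyXYxyxXYxXY$xY  (last char: 'Y')
  sorted[12] = xyxXYxXY$xYxyXY  (last char: 'Y')
  sorted[13] = yXYxyxXYxXY$xYx  (last char: 'x')
  sorted[14] = yxXYxXY$xYxyXYx  (last char: 'x')
Last column: YxxyXXxXYy$YYxx
Original string S is at sorted index 10

Answer: YxxyXXxXYy$YYxx
10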